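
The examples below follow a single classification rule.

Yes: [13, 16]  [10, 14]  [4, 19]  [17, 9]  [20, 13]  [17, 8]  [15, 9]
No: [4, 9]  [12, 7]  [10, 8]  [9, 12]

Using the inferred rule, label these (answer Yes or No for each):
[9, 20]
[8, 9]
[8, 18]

The simplest hypothesis consistent with all the labels is: sum ≥ 23.
[9, 20] → 9+20 = 29 → Yes.
[8, 9] → 8+9 = 17 → No.
[8, 18] → 8+18 = 26 → Yes.

Yes, No, Yes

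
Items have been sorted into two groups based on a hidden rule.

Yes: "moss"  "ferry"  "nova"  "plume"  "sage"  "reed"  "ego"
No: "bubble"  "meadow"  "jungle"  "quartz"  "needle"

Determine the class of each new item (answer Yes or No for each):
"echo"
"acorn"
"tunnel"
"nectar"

Yes, Yes, No, No

The simplest hypothesis consistent with all the labels is: length ≤ 5.
"echo": Yes (length 4). "acorn": Yes (length 5). "tunnel": No (length 6). "nectar": No (length 6).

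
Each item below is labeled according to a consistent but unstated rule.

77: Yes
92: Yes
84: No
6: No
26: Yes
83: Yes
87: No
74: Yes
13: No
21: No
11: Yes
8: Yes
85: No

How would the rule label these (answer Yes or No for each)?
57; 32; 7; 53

No, Yes, No, Yes

'Yes' ⟺ ≡ 2 (mod 3).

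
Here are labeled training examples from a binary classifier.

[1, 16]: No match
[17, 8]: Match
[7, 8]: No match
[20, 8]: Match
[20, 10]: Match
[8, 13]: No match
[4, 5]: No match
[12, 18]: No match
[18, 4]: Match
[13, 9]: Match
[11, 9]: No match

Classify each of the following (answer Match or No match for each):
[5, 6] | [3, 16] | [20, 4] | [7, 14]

The pattern is that an item is 'Match' exactly when: first ≥ 13.
[5, 6] — first 5, hence No match.
[3, 16] — first 3, hence No match.
[20, 4] — first 20, hence Match.
[7, 14] — first 7, hence No match.

No match, No match, Match, No match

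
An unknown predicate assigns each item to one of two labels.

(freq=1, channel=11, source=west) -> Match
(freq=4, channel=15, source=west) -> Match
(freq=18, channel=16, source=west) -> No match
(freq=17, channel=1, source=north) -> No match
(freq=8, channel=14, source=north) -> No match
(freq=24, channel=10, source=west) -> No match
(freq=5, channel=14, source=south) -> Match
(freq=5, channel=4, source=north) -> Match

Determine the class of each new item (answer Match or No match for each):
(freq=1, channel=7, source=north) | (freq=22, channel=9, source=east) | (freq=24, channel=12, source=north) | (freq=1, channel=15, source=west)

Match, No match, No match, Match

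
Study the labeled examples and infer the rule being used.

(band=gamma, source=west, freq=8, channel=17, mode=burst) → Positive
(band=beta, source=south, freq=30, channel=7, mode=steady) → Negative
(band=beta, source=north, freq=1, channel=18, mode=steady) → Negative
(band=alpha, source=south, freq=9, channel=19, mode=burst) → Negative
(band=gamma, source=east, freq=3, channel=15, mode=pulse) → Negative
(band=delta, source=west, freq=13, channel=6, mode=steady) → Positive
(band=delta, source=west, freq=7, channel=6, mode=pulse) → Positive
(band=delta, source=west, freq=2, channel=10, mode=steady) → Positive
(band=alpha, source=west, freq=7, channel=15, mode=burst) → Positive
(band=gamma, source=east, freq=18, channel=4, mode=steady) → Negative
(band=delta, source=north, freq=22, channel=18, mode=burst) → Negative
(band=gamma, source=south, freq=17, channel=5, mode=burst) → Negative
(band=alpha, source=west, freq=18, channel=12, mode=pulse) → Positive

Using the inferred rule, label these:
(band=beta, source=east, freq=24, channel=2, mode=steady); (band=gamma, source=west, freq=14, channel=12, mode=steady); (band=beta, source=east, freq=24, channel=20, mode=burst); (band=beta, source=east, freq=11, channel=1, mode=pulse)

The common property of the 'Positive' items is: source is west. No 'Negative' item has it.
(band=beta, source=east, freq=24, channel=2, mode=steady): source is east — doesn't qualify, so Negative.
(band=gamma, source=west, freq=14, channel=12, mode=steady): source is west — satisfies this, so Positive.
(band=beta, source=east, freq=24, channel=20, mode=burst): source is east — doesn't qualify, so Negative.
(band=beta, source=east, freq=11, channel=1, mode=pulse): source is east — doesn't qualify, so Negative.

Negative, Positive, Negative, Negative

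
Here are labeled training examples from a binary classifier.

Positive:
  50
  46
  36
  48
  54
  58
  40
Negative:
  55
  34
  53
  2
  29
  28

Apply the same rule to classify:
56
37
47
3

Positive, Negative, Negative, Negative

A rule that fits every label: even AND at least 36 — true of each 'Positive' example, false of each 'Negative' one.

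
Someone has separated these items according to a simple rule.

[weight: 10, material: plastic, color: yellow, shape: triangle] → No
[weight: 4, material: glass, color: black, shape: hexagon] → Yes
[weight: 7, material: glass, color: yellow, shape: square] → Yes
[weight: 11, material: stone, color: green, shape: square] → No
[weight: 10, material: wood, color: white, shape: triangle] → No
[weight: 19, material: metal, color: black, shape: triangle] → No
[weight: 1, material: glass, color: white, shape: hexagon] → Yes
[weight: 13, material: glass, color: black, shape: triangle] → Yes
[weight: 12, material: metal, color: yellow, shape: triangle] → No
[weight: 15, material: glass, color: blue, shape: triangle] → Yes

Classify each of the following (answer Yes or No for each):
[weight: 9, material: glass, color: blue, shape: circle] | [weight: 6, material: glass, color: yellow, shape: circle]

Every 'Yes' example satisfies: material is glass. None of the 'No' examples do.

Yes, Yes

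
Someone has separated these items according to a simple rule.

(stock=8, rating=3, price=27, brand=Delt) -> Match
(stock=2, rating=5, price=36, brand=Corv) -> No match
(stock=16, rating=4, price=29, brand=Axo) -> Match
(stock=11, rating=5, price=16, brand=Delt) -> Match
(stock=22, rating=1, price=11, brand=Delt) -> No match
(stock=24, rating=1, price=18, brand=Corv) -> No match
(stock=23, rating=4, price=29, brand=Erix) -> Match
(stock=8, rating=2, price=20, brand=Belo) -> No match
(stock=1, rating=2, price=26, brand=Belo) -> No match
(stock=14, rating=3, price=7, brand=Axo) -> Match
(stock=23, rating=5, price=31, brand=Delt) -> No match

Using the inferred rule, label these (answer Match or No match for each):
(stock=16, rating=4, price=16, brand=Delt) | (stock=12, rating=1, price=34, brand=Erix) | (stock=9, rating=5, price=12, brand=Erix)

Match, No match, Match

A rule that fits every label: price ≤ 29 AND rating ≥ 3 — true of each 'Match' example, false of each 'No match' one.
Match: (stock=16, rating=4, price=16, brand=Delt), since price = 16, rating = 4. No match: (stock=12, rating=1, price=34, brand=Erix), since price = 34, rating = 1. Match: (stock=9, rating=5, price=12, brand=Erix), since price = 12, rating = 5.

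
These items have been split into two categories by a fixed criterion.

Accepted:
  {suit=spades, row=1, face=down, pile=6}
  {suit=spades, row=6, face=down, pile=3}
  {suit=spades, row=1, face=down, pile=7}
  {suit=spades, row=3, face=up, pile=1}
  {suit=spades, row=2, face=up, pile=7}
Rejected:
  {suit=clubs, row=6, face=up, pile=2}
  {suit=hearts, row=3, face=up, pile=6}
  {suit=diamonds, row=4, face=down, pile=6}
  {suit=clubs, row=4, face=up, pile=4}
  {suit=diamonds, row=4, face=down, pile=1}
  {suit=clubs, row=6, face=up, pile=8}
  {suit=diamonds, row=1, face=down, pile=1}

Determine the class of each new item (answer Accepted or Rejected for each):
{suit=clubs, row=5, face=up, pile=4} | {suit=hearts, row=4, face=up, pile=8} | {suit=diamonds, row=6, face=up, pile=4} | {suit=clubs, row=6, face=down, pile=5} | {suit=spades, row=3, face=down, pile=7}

Checking candidate rules against both groups, what survives is: suit is spades.
{suit=clubs, row=5, face=up, pile=4} → suit is clubs → Rejected.
{suit=hearts, row=4, face=up, pile=8} → suit is hearts → Rejected.
{suit=diamonds, row=6, face=up, pile=4} → suit is diamonds → Rejected.
{suit=clubs, row=6, face=down, pile=5} → suit is clubs → Rejected.
{suit=spades, row=3, face=down, pile=7} → suit is spades → Accepted.

Rejected, Rejected, Rejected, Rejected, Accepted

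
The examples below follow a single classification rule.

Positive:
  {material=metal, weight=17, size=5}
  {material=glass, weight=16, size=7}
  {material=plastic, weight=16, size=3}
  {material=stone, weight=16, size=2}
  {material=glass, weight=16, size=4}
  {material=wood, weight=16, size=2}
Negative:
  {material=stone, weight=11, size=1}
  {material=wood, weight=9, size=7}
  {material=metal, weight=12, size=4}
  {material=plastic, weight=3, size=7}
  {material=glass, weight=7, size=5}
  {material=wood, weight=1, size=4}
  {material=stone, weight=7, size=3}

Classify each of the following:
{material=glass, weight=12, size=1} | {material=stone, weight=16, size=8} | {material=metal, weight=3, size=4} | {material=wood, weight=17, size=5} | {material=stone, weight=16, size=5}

All 'Positive' examples share one property — weight ≥ 16 — and every 'Negative' example lacks it.

Negative, Positive, Negative, Positive, Positive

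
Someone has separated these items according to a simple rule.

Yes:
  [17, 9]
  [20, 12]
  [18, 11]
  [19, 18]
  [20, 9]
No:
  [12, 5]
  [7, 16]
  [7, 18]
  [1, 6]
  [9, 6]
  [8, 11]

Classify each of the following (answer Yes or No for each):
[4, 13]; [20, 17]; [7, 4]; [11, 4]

No, Yes, No, No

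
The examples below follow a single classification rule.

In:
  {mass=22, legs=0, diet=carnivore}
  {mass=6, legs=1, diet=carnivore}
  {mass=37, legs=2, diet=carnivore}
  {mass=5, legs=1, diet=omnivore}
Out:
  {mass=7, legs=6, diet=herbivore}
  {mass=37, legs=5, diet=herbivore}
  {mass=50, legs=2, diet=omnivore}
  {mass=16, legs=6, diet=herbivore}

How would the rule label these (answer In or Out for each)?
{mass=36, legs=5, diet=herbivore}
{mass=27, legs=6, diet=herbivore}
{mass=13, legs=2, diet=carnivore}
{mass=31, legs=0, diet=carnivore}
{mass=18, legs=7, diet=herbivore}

Out, Out, In, In, Out

The common property of the 'In' items is: mass ≤ 37 AND legs ≤ 2. No 'Out' item has it.
Out: {mass=36, legs=5, diet=herbivore}, since mass = 36, legs = 5. Out: {mass=27, legs=6, diet=herbivore}, since mass = 27, legs = 6. In: {mass=13, legs=2, diet=carnivore}, since mass = 13, legs = 2. In: {mass=31, legs=0, diet=carnivore}, since mass = 31, legs = 0. Out: {mass=18, legs=7, diet=herbivore}, since mass = 18, legs = 7.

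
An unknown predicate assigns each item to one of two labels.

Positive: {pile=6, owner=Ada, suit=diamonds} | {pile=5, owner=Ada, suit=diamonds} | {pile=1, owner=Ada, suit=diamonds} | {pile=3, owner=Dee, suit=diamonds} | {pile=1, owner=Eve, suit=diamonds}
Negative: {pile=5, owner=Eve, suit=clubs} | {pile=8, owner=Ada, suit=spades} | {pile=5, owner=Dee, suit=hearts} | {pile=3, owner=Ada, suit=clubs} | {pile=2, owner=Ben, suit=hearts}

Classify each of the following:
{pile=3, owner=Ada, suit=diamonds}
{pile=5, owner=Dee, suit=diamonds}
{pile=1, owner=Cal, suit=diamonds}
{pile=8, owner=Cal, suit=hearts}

The pattern is that an item is 'Positive' exactly when: suit is diamonds.

Positive, Positive, Positive, Negative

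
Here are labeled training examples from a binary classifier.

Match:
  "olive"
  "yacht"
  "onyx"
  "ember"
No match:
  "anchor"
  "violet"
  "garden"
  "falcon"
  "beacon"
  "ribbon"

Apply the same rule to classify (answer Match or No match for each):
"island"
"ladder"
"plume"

The simplest hypothesis consistent with all the labels is: length ≤ 5.
No match: "island", since length 6.
No match: "ladder", since length 6.
Match: "plume", since length 5.

No match, No match, Match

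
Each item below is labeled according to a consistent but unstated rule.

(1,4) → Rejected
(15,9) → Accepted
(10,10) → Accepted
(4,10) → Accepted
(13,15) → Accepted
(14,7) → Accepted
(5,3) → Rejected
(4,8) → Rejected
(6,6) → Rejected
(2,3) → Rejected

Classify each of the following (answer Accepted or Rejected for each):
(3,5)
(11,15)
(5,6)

Every 'Accepted' example satisfies: sum ≥ 14. None of the 'Rejected' examples do.

Rejected, Accepted, Rejected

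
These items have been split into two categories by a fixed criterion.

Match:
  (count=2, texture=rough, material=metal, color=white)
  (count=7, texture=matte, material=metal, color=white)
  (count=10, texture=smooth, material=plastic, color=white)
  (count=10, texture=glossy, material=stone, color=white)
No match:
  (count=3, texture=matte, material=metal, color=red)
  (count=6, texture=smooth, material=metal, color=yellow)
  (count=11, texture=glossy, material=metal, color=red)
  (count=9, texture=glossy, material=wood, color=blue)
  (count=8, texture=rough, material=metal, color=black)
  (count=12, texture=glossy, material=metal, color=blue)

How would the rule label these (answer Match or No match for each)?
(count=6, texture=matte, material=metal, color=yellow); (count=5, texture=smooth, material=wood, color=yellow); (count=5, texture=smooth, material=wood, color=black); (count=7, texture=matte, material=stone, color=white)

The pattern is that an item is 'Match' exactly when: color is white.

No match, No match, No match, Match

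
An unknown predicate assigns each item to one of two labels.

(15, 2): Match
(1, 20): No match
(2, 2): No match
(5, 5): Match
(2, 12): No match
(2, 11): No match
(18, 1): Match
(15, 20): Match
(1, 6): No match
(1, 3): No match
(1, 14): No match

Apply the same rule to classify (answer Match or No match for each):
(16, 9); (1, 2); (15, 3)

Match, No match, Match

One predicate separates the groups cleanly: first ≥ 3.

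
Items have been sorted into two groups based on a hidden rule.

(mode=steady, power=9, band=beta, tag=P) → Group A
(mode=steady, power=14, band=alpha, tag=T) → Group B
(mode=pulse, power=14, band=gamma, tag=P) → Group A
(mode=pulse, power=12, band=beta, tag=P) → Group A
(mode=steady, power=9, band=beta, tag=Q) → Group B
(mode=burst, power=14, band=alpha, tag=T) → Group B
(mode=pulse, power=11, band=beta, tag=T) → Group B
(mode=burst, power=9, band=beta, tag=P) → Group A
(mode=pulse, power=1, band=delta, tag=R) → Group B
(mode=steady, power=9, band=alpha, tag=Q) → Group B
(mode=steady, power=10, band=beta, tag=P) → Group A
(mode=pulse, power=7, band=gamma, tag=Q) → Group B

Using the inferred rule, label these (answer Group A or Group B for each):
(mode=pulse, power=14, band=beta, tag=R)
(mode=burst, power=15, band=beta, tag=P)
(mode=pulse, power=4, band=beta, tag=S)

The simplest hypothesis consistent with all the labels is: tag is P.
(mode=pulse, power=14, band=beta, tag=R): Group B (tag is R).
(mode=burst, power=15, band=beta, tag=P): Group A (tag is P).
(mode=pulse, power=4, band=beta, tag=S): Group B (tag is S).

Group B, Group A, Group B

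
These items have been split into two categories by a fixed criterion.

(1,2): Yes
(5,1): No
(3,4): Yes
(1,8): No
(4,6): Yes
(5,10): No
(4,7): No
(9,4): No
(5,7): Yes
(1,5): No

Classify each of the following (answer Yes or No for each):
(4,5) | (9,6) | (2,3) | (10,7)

Yes, No, Yes, No

Rule: |first − second| ≤ 2. This holds for each 'Yes' example and fails for each 'No' one.
(4,5) → |4−5| = 1 → Yes. (9,6) → |9−6| = 3 → No. (2,3) → |2−3| = 1 → Yes. (10,7) → |10−7| = 3 → No.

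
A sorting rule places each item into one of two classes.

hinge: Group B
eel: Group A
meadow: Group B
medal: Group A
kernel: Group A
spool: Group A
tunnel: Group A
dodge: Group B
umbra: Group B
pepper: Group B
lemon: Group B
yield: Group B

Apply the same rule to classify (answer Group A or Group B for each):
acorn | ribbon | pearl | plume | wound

Group B, Group B, Group A, Group B, Group B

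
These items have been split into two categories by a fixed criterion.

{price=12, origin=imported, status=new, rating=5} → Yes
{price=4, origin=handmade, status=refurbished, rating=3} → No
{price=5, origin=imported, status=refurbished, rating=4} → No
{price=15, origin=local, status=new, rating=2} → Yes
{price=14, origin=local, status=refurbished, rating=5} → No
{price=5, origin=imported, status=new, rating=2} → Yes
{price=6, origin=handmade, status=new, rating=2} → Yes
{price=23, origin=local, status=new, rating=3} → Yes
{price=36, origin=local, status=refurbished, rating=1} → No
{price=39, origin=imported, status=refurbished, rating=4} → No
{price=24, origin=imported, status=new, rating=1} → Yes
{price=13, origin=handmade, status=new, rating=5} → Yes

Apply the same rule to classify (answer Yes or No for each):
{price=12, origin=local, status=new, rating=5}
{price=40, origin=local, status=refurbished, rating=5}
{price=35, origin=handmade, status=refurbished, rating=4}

Yes, No, No

The distinguishing property — status is new — holds for all the 'Yes' cases and none of the 'No' cases.
{price=12, origin=local, status=new, rating=5}: status is new — has this property, so Yes. {price=40, origin=local, status=refurbished, rating=5}: status is refurbished — doesn't match, so No. {price=35, origin=handmade, status=refurbished, rating=4}: status is refurbished — doesn't match, so No.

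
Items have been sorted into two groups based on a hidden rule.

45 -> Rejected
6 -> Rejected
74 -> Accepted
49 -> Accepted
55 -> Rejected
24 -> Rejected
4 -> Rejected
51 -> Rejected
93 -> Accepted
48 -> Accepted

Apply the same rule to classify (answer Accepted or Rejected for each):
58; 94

Rule: digit sum ≥ 11. This holds for each 'Accepted' example and fails for each 'Rejected' one.
58 → digit sum 5+8 = 13 → Accepted. 94 → digit sum 9+4 = 13 → Accepted.

Accepted, Accepted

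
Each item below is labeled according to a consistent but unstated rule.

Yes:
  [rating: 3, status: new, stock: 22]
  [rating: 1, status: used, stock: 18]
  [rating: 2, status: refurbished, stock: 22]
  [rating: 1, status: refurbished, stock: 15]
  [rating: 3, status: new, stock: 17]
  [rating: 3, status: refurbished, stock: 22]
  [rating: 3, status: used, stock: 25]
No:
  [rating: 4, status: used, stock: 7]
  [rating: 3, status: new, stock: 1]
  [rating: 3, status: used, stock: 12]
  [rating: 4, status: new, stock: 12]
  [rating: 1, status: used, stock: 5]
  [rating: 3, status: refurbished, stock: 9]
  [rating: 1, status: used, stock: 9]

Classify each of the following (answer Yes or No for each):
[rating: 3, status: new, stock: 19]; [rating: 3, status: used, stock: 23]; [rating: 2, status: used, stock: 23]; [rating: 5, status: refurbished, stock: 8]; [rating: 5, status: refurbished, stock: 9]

Yes, Yes, Yes, No, No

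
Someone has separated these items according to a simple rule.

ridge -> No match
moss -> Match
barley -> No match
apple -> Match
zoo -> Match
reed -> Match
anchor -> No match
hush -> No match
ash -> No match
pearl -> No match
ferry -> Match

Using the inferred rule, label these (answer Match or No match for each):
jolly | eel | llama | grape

Rule: has a double letter. This holds for each 'Match' example and fails for each 'No match' one.
jolly — 'll' doubled, hence Match.
eel — 'ee' doubled, hence Match.
llama — 'll' doubled, hence Match.
grape — no doubled letter, hence No match.

Match, Match, Match, No match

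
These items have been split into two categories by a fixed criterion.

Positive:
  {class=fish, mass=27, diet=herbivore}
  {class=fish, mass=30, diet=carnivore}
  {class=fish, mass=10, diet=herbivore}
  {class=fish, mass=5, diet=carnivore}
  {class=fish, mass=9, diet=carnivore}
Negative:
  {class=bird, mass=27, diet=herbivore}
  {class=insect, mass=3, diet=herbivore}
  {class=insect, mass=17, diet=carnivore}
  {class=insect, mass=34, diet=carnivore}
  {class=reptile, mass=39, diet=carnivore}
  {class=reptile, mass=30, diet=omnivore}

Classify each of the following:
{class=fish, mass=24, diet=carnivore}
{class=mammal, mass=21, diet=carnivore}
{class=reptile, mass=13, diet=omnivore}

Positive, Negative, Negative

Rule: class is fish. This holds for each 'Positive' example and fails for each 'Negative' one.
{class=fish, mass=24, diet=carnivore}: class is fish — qualifies, so Positive.
{class=mammal, mass=21, diet=carnivore}: class is mammal — fails this test, so Negative.
{class=reptile, mass=13, diet=omnivore}: class is reptile — fails this test, so Negative.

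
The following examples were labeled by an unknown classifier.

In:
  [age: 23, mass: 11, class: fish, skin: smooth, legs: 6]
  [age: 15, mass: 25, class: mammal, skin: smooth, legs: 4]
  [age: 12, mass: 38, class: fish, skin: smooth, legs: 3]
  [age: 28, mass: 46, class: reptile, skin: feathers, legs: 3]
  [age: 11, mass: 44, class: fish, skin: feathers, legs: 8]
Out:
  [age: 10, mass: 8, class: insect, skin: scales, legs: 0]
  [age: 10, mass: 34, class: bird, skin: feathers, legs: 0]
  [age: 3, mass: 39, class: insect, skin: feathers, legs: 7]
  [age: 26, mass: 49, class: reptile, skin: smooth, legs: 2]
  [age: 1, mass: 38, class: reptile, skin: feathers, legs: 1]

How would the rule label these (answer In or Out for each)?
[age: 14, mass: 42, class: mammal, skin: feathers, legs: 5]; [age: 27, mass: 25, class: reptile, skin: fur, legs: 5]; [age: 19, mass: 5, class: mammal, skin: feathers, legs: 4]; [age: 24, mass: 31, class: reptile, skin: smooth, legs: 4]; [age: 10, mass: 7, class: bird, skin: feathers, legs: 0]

The distinguishing property — legs ≥ 3 AND age ≥ 10 — holds for all the 'In' cases and none of the 'Out' cases.

In, In, In, In, Out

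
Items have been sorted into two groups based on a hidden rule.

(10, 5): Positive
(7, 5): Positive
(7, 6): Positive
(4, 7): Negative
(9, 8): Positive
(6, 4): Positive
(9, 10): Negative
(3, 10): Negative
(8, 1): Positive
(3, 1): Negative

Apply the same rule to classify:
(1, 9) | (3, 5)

A rule that fits every label: first > second AND sum ≥ 9 — true of each 'Positive' example, false of each 'Negative' one.
Negative: (1, 9), since 1 < 9, 1+9 = 10. Negative: (3, 5), since 3 < 5, 3+5 = 8.

Negative, Negative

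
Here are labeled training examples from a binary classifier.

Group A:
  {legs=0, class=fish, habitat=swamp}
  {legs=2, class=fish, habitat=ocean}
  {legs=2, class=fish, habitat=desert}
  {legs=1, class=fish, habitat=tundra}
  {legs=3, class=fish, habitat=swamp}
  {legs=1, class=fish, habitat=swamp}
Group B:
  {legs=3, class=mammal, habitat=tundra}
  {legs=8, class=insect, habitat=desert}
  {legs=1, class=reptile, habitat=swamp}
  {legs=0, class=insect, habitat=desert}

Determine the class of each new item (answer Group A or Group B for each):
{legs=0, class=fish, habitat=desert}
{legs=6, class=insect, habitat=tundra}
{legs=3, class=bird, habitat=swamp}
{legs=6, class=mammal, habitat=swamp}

The simplest hypothesis consistent with all the labels is: class is fish.
{legs=0, class=fish, habitat=desert}: class is fish — fits, so Group A.
{legs=6, class=insect, habitat=tundra}: class is insect — does not satisfy this, so Group B.
{legs=3, class=bird, habitat=swamp}: class is bird — does not satisfy this, so Group B.
{legs=6, class=mammal, habitat=swamp}: class is mammal — does not satisfy this, so Group B.

Group A, Group B, Group B, Group B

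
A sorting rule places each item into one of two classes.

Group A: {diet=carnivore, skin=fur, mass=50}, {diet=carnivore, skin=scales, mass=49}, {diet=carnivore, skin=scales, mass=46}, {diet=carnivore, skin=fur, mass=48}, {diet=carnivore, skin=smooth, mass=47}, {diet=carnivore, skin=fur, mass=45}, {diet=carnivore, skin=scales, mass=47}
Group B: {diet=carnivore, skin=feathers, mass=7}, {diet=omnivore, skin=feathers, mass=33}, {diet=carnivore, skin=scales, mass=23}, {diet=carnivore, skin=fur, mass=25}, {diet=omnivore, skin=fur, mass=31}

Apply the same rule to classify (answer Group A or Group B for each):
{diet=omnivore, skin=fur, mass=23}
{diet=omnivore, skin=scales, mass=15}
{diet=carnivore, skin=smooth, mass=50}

The distinguishing property — mass ≥ 45 — holds for all the 'Group A' cases and none of the 'Group B' cases.

Group B, Group B, Group A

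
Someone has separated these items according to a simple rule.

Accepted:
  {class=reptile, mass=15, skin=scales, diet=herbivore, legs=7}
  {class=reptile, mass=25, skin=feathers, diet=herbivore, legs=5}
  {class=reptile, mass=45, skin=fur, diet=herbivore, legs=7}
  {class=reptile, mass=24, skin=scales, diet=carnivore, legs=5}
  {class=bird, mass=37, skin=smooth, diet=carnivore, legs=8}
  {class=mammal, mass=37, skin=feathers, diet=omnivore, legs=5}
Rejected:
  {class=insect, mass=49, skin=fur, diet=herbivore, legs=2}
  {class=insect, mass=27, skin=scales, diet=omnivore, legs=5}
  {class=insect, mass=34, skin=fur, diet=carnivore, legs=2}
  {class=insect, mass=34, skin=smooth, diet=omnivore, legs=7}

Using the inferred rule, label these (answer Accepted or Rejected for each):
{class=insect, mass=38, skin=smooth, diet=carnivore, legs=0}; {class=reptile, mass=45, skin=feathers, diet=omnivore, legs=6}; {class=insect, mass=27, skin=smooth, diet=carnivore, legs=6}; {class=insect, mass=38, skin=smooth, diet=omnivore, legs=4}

The simplest hypothesis consistent with all the labels is: class is not insect.
{class=insect, mass=38, skin=smooth, diet=carnivore, legs=0} → class is insect → Rejected.
{class=reptile, mass=45, skin=feathers, diet=omnivore, legs=6} → class is reptile → Accepted.
{class=insect, mass=27, skin=smooth, diet=carnivore, legs=6} → class is insect → Rejected.
{class=insect, mass=38, skin=smooth, diet=omnivore, legs=4} → class is insect → Rejected.

Rejected, Accepted, Rejected, Rejected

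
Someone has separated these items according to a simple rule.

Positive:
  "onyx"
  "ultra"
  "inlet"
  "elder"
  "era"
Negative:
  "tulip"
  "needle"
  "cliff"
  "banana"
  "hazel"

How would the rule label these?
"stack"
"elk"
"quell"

The pattern is that an item is 'Positive' exactly when: starts with a vowel.
"stack": starts with 's' — does not fit, so Negative.
"elk": starts with 'e' — fits, so Positive.
"quell": starts with 'q' — does not fit, so Negative.

Negative, Positive, Negative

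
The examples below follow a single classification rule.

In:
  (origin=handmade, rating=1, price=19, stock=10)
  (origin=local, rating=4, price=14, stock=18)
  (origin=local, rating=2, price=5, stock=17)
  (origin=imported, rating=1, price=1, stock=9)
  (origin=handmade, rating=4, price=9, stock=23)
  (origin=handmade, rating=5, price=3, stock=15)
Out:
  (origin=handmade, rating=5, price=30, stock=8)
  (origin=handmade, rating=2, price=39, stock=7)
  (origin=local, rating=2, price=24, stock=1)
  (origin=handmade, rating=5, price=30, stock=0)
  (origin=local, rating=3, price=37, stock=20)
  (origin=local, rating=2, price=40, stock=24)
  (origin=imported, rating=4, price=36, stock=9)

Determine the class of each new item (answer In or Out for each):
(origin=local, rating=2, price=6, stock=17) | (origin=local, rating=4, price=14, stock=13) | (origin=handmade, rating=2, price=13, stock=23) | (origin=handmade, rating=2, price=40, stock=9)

The classifier is using: price ≤ 19.
(origin=local, rating=2, price=6, stock=17) → price = 6 → In.
(origin=local, rating=4, price=14, stock=13) → price = 14 → In.
(origin=handmade, rating=2, price=13, stock=23) → price = 13 → In.
(origin=handmade, rating=2, price=40, stock=9) → price = 40 → Out.

In, In, In, Out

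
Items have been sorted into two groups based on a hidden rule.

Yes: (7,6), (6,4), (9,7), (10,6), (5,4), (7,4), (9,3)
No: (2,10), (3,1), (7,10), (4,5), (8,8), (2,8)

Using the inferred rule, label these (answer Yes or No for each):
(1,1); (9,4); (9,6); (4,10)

No, Yes, Yes, No

The simplest hypothesis consistent with all the labels is: first > second AND sum ≥ 9.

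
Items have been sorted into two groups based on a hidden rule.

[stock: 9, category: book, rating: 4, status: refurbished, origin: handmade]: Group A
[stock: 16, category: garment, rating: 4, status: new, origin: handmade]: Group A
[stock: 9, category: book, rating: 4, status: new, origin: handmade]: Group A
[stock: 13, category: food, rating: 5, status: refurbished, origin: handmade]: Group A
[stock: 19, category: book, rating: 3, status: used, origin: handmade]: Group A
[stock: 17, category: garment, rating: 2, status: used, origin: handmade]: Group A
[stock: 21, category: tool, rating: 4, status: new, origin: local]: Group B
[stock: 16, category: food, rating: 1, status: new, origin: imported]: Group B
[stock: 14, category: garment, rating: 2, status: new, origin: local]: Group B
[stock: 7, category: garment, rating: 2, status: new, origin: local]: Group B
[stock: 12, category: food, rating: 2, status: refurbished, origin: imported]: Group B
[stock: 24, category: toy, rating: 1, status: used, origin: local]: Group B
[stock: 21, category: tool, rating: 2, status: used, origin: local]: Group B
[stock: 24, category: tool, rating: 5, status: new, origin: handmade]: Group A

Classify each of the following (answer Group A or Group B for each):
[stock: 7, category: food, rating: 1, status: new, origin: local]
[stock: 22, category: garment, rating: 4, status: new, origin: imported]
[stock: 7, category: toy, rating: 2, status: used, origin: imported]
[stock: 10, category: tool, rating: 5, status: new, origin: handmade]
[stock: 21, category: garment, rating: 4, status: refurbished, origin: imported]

The simplest hypothesis consistent with all the labels is: origin is handmade.
[stock: 7, category: food, rating: 1, status: new, origin: local] — origin is local, hence Group B. [stock: 22, category: garment, rating: 4, status: new, origin: imported] — origin is imported, hence Group B. [stock: 7, category: toy, rating: 2, status: used, origin: imported] — origin is imported, hence Group B. [stock: 10, category: tool, rating: 5, status: new, origin: handmade] — origin is handmade, hence Group A. [stock: 21, category: garment, rating: 4, status: refurbished, origin: imported] — origin is imported, hence Group B.

Group B, Group B, Group B, Group A, Group B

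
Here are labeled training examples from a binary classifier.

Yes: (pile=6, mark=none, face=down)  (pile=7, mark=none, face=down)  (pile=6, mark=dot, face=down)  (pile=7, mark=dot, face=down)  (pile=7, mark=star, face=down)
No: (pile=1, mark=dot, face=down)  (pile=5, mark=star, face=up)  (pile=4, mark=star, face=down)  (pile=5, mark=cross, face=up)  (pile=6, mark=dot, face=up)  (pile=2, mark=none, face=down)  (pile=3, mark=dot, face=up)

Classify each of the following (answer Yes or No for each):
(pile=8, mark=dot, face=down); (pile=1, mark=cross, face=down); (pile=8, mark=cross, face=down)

'Yes' ⟺ face is down AND pile ≥ 5.
(pile=8, mark=dot, face=down): face is down, pile = 8, checks out → Yes. (pile=1, mark=cross, face=down): face is down, pile = 1, fails this test → No. (pile=8, mark=cross, face=down): face is down, pile = 8, checks out → Yes.

Yes, No, Yes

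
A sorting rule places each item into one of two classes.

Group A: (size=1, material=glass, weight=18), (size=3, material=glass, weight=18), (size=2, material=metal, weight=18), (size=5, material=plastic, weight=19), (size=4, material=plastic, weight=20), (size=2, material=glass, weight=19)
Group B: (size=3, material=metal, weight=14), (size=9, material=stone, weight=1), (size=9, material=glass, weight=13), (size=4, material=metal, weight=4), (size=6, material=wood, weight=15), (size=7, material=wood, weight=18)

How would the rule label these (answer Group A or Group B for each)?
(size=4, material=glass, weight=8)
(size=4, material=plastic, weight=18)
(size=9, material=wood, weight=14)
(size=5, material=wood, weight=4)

The common property of the 'Group A' items is: weight ≥ 15 AND size ≤ 5. No 'Group B' item has it.
(size=4, material=glass, weight=8) — weight = 8, size = 4, hence Group B.
(size=4, material=plastic, weight=18) — weight = 18, size = 4, hence Group A.
(size=9, material=wood, weight=14) — weight = 14, size = 9, hence Group B.
(size=5, material=wood, weight=4) — weight = 4, size = 5, hence Group B.

Group B, Group A, Group B, Group B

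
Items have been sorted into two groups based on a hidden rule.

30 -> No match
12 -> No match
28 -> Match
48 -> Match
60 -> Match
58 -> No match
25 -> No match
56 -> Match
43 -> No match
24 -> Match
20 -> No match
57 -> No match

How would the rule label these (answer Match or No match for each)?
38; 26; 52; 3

The simplest hypothesis consistent with all the labels is: multiple of 4 AND at least 24.
38: No match (38 = 4·9 + 2, 38 ≥ 24). 26: No match (26 = 4·6 + 2, 26 ≥ 24). 52: Match (52 = 4·13, 52 ≥ 24). 3: No match (3 = 4·0 + 3, 3 < 24).

No match, No match, Match, No match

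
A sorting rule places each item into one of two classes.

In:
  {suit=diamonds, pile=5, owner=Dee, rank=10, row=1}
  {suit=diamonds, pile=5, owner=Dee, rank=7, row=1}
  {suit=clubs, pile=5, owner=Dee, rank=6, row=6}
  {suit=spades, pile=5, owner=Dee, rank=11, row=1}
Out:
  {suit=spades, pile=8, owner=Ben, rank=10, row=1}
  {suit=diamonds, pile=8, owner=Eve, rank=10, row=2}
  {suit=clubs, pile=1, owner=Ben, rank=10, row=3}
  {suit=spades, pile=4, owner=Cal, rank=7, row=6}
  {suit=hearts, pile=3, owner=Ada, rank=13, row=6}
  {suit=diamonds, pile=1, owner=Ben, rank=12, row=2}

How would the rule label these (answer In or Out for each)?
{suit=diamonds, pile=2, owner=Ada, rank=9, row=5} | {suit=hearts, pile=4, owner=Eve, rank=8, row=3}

Out, Out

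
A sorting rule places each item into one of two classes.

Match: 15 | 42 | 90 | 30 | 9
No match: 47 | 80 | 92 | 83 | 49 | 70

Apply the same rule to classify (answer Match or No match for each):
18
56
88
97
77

The common property of the 'Match' items is: multiple of 3. No 'No match' item has it.

Match, No match, No match, No match, No match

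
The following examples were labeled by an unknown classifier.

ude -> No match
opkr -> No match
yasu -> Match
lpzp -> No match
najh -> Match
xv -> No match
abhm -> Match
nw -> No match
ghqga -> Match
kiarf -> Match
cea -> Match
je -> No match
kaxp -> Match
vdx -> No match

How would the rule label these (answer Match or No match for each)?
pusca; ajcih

Match, Match

The distinguishing property — contains 'a' — holds for all the 'Match' cases and none of the 'No match' cases.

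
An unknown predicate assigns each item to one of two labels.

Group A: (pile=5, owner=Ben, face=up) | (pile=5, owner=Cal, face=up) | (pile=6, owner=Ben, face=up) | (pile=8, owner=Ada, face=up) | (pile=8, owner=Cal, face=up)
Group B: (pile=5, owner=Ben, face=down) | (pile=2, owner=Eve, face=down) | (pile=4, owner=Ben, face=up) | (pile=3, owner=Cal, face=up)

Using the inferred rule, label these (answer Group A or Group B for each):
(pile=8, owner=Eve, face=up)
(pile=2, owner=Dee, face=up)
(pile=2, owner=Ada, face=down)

The simplest hypothesis consistent with all the labels is: face is up AND pile ≥ 5.
Group A: (pile=8, owner=Eve, face=up), since face is up, pile = 8.
Group B: (pile=2, owner=Dee, face=up), since face is up, pile = 2.
Group B: (pile=2, owner=Ada, face=down), since face is down, pile = 2.

Group A, Group B, Group B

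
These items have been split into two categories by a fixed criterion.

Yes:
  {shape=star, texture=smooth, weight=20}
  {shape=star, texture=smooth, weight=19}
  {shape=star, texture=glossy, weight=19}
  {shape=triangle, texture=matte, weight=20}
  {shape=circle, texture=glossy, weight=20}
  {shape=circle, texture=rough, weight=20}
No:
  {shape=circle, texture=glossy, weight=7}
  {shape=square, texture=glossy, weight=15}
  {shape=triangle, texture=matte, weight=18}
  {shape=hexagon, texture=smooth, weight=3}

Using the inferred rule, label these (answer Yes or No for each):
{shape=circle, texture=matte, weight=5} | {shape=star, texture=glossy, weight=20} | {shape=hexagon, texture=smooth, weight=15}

The classifier is using: weight ≥ 19.
{shape=circle, texture=matte, weight=5} → weight = 5 → No. {shape=star, texture=glossy, weight=20} → weight = 20 → Yes. {shape=hexagon, texture=smooth, weight=15} → weight = 15 → No.

No, Yes, No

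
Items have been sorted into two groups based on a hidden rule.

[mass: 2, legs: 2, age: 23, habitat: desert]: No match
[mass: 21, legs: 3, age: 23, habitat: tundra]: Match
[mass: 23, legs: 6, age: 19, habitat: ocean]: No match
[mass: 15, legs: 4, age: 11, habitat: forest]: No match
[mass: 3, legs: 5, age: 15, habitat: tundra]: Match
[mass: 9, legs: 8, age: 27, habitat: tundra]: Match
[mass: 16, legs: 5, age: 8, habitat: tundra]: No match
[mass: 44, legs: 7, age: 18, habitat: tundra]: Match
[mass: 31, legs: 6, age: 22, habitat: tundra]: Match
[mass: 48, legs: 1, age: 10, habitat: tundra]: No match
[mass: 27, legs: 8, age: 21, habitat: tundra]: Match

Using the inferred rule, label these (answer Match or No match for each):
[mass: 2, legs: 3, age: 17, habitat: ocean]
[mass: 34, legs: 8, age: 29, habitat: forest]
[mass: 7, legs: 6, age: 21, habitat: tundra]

The rule appears to be: habitat is tundra AND age ≥ 11.
[mass: 2, legs: 3, age: 17, habitat: ocean]: habitat is ocean, age = 17 — does not satisfy this, so No match. [mass: 34, legs: 8, age: 29, habitat: forest]: habitat is forest, age = 29 — does not satisfy this, so No match. [mass: 7, legs: 6, age: 21, habitat: tundra]: habitat is tundra, age = 21 — passes, so Match.

No match, No match, Match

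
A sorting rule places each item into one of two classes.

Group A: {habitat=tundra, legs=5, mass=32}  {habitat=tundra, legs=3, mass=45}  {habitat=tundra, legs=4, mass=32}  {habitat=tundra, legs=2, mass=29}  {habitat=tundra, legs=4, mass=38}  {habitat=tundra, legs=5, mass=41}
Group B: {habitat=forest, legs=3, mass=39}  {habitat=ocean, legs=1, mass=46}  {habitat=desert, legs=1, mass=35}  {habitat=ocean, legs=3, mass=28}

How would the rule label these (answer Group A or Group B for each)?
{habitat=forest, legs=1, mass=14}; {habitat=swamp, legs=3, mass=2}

Group B, Group B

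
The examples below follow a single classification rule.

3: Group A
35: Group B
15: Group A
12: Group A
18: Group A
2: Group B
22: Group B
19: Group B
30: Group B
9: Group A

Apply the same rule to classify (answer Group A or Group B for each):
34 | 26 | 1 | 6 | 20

Group B, Group B, Group B, Group A, Group B

The pattern is that an item is 'Group A' exactly when: multiple of 3 AND at most 18.
34 — 34 = 3·11 + 1, 34 > 18, hence Group B. 26 — 26 = 3·8 + 2, 26 > 18, hence Group B. 1 — 1 = 3·0 + 1, 1 ≤ 18, hence Group B. 6 — 6 = 3·2, 6 ≤ 18, hence Group A. 20 — 20 = 3·6 + 2, 20 > 18, hence Group B.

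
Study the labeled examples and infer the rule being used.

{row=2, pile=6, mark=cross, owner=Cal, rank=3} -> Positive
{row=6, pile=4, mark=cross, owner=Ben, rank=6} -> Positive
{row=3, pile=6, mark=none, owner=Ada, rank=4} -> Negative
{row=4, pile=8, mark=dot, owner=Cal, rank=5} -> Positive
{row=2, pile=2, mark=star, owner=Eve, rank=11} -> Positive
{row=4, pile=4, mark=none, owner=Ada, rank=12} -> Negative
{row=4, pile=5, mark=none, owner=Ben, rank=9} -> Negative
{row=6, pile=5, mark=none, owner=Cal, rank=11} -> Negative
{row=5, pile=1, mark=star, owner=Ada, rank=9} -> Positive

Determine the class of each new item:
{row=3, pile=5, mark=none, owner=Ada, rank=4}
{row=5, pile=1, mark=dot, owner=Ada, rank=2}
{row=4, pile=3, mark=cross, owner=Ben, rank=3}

Negative, Positive, Positive

All 'Positive' examples share one property — mark is not none — and every 'Negative' example lacks it.
{row=3, pile=5, mark=none, owner=Ada, rank=4}: mark is none, does not satisfy this → Negative. {row=5, pile=1, mark=dot, owner=Ada, rank=2}: mark is dot, meets the rule → Positive. {row=4, pile=3, mark=cross, owner=Ben, rank=3}: mark is cross, meets the rule → Positive.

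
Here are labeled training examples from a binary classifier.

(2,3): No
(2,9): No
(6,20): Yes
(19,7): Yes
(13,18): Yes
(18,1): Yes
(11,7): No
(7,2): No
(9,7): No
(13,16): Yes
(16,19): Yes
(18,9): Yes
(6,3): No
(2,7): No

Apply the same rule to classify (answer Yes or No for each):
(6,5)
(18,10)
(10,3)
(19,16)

No, Yes, No, Yes

'Yes' ⟺ sum ≥ 19.
(6,5) → 6+5 = 11 → No. (18,10) → 18+10 = 28 → Yes. (10,3) → 10+3 = 13 → No. (19,16) → 19+16 = 35 → Yes.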